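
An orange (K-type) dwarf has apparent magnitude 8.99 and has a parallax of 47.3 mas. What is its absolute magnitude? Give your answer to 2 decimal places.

p = 47.3 mas = 0.0473″ → d = 1/p = 21.14 pc
5 log₁₀(d/10 pc) = 5 log₁₀(21.14) − 5 = 1.626
M = m − 5 log₁₀(d/10) = 8.99 − 1.626 = 7.364

M ≈ 7.36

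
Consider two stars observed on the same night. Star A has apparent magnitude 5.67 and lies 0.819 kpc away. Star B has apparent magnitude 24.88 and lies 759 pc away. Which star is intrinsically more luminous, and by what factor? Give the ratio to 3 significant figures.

Star A: d = 0.819 kpc = 819.0 pc
Star A: M = m − 5 log₁₀ d + 5 = 5.67 − 5·2.9133 + 5 = -3.896
Star B: M = m − 5 log₁₀ d + 5 = 24.88 − 5·2.8802 + 5 = 15.479
ΔM = M_A − M_B = -3.896 − (15.479) = -19.375; smaller M is more luminous → Star A.
L ratio = 10^(0.4 |ΔM|) = 10^7.750 = 5.625×10^7

Star A is more luminous, by a factor of 5.62×10^7.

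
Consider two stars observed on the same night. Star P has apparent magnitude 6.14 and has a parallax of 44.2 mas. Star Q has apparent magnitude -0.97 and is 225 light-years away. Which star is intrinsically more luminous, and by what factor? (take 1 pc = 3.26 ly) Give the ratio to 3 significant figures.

Star Q is more luminous, by a factor of 6500.

Star P: p = 44.2 mas = 0.0442″ → d = 1/p = 22.62 pc
Star P: M = m − 5 log₁₀ d + 5 = 6.14 − 5·1.3546 + 5 = 4.367
Star Q: d = 225 ly / 3.26 = 69.02 pc
Star Q: M = m − 5 log₁₀ d + 5 = -0.97 − 5·1.8390 + 5 = -5.165
ΔM = M_P − M_Q = 4.367 − (-5.165) = 9.532; smaller M is more luminous → Star Q.
L ratio = 10^(0.4 |ΔM|) = 10^3.813 = 6498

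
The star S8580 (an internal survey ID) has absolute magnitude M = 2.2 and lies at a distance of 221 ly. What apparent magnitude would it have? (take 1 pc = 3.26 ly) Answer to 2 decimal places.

m ≈ 6.36

d = 221 ly / 3.26 = 67.79 pc
m = M + 5 log₁₀ d − 5 = 2.2 + 5·1.8312 − 5 = 6.356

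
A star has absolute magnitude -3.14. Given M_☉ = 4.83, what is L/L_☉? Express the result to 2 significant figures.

L/L_☉ ≈ 1500

M − M_☉ = -3.14 − 4.83 = -7.970
L/L_☉ = 10^(−0.4 (M − M_☉)) = 10^3.188 = 1542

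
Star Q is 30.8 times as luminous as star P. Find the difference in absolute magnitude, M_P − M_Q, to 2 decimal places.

M_P − M_Q ≈ 3.72

Pogson: ΔM = −2.5 log₁₀(ratio) = −2.5 log₁₀(30.8) = −2.5 × 1.4886 = -3.721
Star Q is brighter so has the smaller magnitude: M_P − M_Q is positive.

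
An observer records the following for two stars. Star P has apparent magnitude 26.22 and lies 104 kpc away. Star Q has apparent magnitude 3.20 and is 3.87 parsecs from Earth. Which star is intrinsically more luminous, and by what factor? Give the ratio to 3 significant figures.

Star P: d = 104 kpc = 104000 pc
Star P: M = m − 5 log₁₀ d + 5 = 26.22 − 5·5.0170 + 5 = 6.135
Star Q: M = m − 5 log₁₀ d + 5 = 3.20 − 5·0.5877 + 5 = 5.261
ΔM = M_P − M_Q = 6.135 − (5.261) = 0.873; smaller M is more luminous → Star Q.
L ratio = 10^(0.4 |ΔM|) = 10^0.349 = 2.235

Star Q is more luminous, by a factor of 2.24.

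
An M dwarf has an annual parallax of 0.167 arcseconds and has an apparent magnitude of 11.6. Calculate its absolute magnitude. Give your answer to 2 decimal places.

d = 1/p = 1/0.167″ = 5.988 pc
5 log₁₀(d/10 pc) = 5 log₁₀(5.988) − 5 = -1.114
M = m − 5 log₁₀(d/10) = 11.6 + 1.114 = 12.714

M ≈ 12.71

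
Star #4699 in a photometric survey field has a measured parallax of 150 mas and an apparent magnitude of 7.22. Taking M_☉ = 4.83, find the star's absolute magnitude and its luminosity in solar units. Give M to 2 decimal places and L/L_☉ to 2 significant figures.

d = 1/p = 1000/150 mas = 6.667 pc
M = m − 5 log₁₀ d + 5 = 7.22 − 5·0.8239 + 5 = 8.100
M − M_☉ = 8.100 − 4.83 = 3.270
L/L_☉ = 10^(−0.4 × 3.270) = 0.04918

M ≈ 8.10; L/L_☉ ≈ 0.049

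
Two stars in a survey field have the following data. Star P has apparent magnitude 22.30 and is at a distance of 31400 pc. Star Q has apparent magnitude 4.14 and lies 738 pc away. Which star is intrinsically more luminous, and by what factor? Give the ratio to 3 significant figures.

Star P: M = m − 5 log₁₀ d + 5 = 22.30 − 5·4.4969 + 5 = 4.815
Star Q: M = m − 5 log₁₀ d + 5 = 4.14 − 5·2.8681 + 5 = -5.200
ΔM = M_P − M_Q = 4.815 − (-5.200) = 10.016; smaller M is more luminous → Star Q.
L ratio = 10^(0.4 |ΔM|) = 10^4.006 = 10150

Star Q is more luminous, by a factor of 10100.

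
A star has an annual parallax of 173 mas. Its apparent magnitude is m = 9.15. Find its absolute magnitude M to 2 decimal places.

p = 173 mas = 0.173″ → d = 1/p = 5.780 pc
5 log₁₀(d/10 pc) = 5 log₁₀(5.780) − 5 = -1.190
M = m − 5 log₁₀(d/10) = 9.15 + 1.190 = 10.340

M ≈ 10.34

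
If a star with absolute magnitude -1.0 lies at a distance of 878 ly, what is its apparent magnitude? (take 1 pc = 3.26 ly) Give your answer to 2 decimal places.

d = 878 ly / 3.26 = 269.3 pc
m = M + 5 log₁₀ d − 5 = -1.0 + 5·2.4303 − 5 = 6.151

m ≈ 6.15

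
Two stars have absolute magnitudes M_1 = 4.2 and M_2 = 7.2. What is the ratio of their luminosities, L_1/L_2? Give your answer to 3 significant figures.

L_1/L_2 ≈ 15.8

ΔM = M_1 − M_2 = -3.0
L_1/L_2 = 10^(−0.4 ΔM) = 10^1.200 = 15.85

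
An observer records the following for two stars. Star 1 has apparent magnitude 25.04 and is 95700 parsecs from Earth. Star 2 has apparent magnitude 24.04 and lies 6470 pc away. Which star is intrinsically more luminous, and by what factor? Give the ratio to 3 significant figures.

Star 1: M = m − 5 log₁₀ d + 5 = 25.04 − 5·4.9809 + 5 = 5.135
Star 2: M = m − 5 log₁₀ d + 5 = 24.04 − 5·3.8109 + 5 = 9.985
ΔM = M_1 − M_2 = 5.135 − (9.985) = -4.850; smaller M is more luminous → Star 1.
L ratio = 10^(0.4 |ΔM|) = 10^1.940 = 87.10

Star 1 is more luminous, by a factor of 87.1.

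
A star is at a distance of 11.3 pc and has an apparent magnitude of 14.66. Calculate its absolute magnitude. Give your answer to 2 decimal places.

M ≈ 14.39

5 log₁₀(d/10 pc) = 5 log₁₀(11.30) − 5 = 0.265
M = m − 5 log₁₀(d/10) = 14.66 − 0.265 = 14.395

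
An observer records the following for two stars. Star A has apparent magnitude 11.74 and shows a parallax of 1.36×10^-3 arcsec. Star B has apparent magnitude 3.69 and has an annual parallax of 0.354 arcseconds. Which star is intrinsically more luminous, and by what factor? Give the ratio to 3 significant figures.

Star A is more luminous, by a factor of 40.8.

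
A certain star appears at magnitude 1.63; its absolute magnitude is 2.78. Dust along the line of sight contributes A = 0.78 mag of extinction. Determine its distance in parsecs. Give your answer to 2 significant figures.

d ≈ 4.1 pc

m − M = 5 log₁₀(d/10 pc) + A  ⇒  1.63 − (2.78) − 0.78 = 5 log₁₀(d/10)
-1.930 = 5 log₁₀(d/10)
log₁₀ d = (m − M − A)/5 + 1 = 0.6140
d = 10^0.6140 = 4.111 pc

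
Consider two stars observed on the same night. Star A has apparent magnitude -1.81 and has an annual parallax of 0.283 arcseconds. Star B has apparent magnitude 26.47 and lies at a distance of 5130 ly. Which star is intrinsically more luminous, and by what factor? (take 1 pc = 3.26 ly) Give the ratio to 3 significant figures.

Star A is more luminous, by a factor of 1.03×10^6.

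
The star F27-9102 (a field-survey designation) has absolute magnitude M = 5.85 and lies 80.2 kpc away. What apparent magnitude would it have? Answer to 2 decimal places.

m ≈ 25.37

d = 80.2 kpc = 80200 pc
m = M + 5 log₁₀ d − 5 = 5.85 + 5·4.9042 − 5 = 25.371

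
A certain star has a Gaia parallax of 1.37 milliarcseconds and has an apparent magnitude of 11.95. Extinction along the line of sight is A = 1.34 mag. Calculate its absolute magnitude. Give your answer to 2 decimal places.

p = 1.37 mas = 1.37×10^-3″ → d = 1/p = 729.9 pc
5 log₁₀(d/10 pc) = 5 log₁₀(729.9) − 5 = 9.316
M = m − 5 log₁₀(d/10) − A = 11.95 − 9.316 − 1.34 = 1.294

M ≈ 1.29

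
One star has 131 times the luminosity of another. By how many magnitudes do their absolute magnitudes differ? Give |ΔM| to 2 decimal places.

Pogson: ΔM = −2.5 log₁₀(ratio) = −2.5 log₁₀(131) = −2.5 × 2.1173 = -5.293

|ΔM| ≈ 5.29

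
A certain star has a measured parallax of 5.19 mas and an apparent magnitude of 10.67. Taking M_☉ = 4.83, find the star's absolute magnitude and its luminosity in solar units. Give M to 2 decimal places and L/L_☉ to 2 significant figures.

M ≈ 4.25; L/L_☉ ≈ 1.7

d = 1/p = 1000/5.19 mas = 192.7 pc
M = m − 5 log₁₀ d + 5 = 10.67 − 5·2.2848 + 5 = 4.246
M − M_☉ = 4.246 − 4.83 = -0.584
L/L_☉ = 10^(−0.4 × -0.584) = 1.713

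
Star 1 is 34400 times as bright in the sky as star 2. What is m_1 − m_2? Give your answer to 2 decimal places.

Pogson: Δm = −2.5 log₁₀(ratio) = −2.5 log₁₀(34400) = −2.5 × 4.5366 = -11.341
Star 1 is brighter, so it has the smaller magnitude: the difference is negative.

m_1 − m_2 ≈ -11.34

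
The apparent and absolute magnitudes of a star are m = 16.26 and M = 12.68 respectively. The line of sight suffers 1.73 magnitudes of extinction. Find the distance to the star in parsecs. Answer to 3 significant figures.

d ≈ 23.4 pc

m − M = 5 log₁₀(d/10 pc) + A  ⇒  16.26 − (12.68) − 1.73 = 5 log₁₀(d/10)
1.850 = 5 log₁₀(d/10)
log₁₀ d = (m − M − A)/5 + 1 = 1.3700
d = 10^1.3700 = 23.44 pc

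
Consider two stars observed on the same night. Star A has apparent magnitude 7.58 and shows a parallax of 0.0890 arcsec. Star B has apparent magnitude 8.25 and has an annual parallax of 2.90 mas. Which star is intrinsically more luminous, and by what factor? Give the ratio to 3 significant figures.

Star A: d = 1/p = 1/0.0890″ = 11.24 pc
Star A: M = m − 5 log₁₀ d + 5 = 7.58 − 5·1.0506 + 5 = 7.327
Star B: p = 2.90 mas = 2.90×10^-3″ → d = 1/p = 344.8 pc
Star B: M = m − 5 log₁₀ d + 5 = 8.25 − 5·2.5376 + 5 = 0.562
ΔM = M_A − M_B = 7.327 − (0.562) = 6.765; smaller M is more luminous → Star B.
L ratio = 10^(0.4 |ΔM|) = 10^2.706 = 508.1

Star B is more luminous, by a factor of 508.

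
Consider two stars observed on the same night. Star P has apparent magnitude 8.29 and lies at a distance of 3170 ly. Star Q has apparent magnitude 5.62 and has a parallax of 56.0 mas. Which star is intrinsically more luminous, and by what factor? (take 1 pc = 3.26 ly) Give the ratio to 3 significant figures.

Star P is more luminous, by a factor of 254.

Star P: d = 3170 ly / 3.26 = 972.4 pc
Star P: M = m − 5 log₁₀ d + 5 = 8.29 − 5·2.9878 + 5 = -1.649
Star Q: p = 56.0 mas = 0.0560″ → d = 1/p = 17.86 pc
Star Q: M = m − 5 log₁₀ d + 5 = 5.62 − 5·1.2518 + 5 = 4.361
ΔM = M_P − M_Q = -1.649 − (4.361) = -6.010; smaller M is more luminous → Star P.
L ratio = 10^(0.4 |ΔM|) = 10^2.404 = 253.5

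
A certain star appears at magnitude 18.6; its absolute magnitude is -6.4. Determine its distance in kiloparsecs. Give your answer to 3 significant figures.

d ≈ 1000 kpc

Distance modulus: m − M = 18.6 − (-6.4) = 25.000
m − M = 5 log₁₀ d − 5
log₁₀ d = (m − M)/5 + 1 = 6.0000
d = 10^6.0000 = 1.000×10^6 pc
= 1000 kpc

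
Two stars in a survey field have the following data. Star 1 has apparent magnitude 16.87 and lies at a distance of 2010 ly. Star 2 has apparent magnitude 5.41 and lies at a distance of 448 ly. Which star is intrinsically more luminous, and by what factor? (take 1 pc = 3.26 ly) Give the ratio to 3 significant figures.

Star 2 is more luminous, by a factor of 1910.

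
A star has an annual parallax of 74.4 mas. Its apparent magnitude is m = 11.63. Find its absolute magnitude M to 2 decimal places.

M ≈ 10.99

p = 74.4 mas = 0.0744″ → d = 1/p = 13.44 pc
5 log₁₀(d/10 pc) = 5 log₁₀(13.44) − 5 = 0.642
M = m − 5 log₁₀(d/10) = 11.63 − 0.642 = 10.988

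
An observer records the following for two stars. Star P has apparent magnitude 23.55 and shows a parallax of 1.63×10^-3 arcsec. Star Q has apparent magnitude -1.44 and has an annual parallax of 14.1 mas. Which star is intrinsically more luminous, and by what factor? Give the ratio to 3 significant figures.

Star P: d = 1/p = 1/1.63×10^-3″ = 613.5 pc
Star P: M = m − 5 log₁₀ d + 5 = 23.55 − 5·2.7878 + 5 = 14.611
Star Q: p = 14.1 mas = 0.0141″ → d = 1/p = 70.92 pc
Star Q: M = m − 5 log₁₀ d + 5 = -1.44 − 5·1.8508 + 5 = -5.694
ΔM = M_P − M_Q = 14.611 − (-5.694) = 20.305; smaller M is more luminous → Star Q.
L ratio = 10^(0.4 |ΔM|) = 10^8.122 = 1.324×10^8

Star Q is more luminous, by a factor of 1.32×10^8.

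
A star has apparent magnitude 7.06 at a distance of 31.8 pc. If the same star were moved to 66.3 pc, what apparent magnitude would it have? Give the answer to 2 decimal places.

m ≈ 8.66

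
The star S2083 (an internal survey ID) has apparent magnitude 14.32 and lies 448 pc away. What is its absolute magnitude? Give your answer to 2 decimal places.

M ≈ 6.06

5 log₁₀(d/10 pc) = 5 log₁₀(448.0) − 5 = 8.256
M = m − 5 log₁₀(d/10) = 14.32 − 8.256 = 6.064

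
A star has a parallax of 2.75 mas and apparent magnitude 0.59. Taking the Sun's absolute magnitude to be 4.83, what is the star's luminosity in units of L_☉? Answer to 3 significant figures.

L/L_☉ ≈ 65700

d = 1/p = 1000/2.75 mas = 363.6 pc
M = m − 5 log₁₀ d + 5 = 0.59 − 5·2.5607 + 5 = -7.213
M − M_☉ = -7.213 − 4.83 = -12.043
L/L_☉ = 10^(−0.4 × -12.043) = 65670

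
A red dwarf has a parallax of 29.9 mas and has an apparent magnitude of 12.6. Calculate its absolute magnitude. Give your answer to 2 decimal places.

M ≈ 9.98

p = 29.9 mas = 0.0299″ → d = 1/p = 33.44 pc
5 log₁₀(d/10 pc) = 5 log₁₀(33.44) − 5 = 2.622
M = m − 5 log₁₀(d/10) = 12.6 − 2.622 = 9.978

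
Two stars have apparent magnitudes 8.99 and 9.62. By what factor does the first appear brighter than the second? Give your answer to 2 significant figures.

1.8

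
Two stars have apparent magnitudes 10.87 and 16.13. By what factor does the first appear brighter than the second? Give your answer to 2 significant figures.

130

Magnitude difference = -5.26
Flux ratio = 10^(−0.4 Δm) = 10^(−0.4 × -5.26) = 10^2.104 = 127.1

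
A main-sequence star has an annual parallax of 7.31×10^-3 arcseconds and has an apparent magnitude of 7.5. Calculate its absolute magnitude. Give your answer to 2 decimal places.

M ≈ 1.82

d = 1/p = 1/7.31×10^-3″ = 136.8 pc
5 log₁₀(d/10 pc) = 5 log₁₀(136.8) − 5 = 5.680
M = m − 5 log₁₀(d/10) = 7.5 − 5.680 = 1.820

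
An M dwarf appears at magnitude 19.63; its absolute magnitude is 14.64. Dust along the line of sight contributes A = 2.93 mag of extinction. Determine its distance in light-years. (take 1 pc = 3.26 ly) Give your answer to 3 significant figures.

m − M = 5 log₁₀(d/10 pc) + A  ⇒  19.63 − (14.64) − 2.93 = 5 log₁₀(d/10)
2.060 = 5 log₁₀(d/10)
log₁₀ d = (m − M − A)/5 + 1 = 1.4120
d = 10^1.4120 = 25.82 pc
= 84.18 ly

d ≈ 84.2 ly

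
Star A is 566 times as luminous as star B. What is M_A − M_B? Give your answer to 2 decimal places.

M_A − M_B ≈ -6.88

Pogson: ΔM = −2.5 log₁₀(ratio) = −2.5 log₁₀(566) = −2.5 × 2.7528 = -6.882
Star A is brighter, so it has the smaller magnitude: the difference is negative.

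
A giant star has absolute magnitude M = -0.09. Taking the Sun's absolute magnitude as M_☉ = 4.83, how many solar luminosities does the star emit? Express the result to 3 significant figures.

L/L_☉ ≈ 92.9

M − M_☉ = -0.09 − 4.83 = -4.920
L/L_☉ = 10^(−0.4 (M − M_☉)) = 10^1.968 = 92.90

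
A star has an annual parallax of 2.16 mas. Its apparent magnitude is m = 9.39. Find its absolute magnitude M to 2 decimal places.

M ≈ 1.06

p = 2.16 mas = 2.16×10^-3″ → d = 1/p = 463.0 pc
5 log₁₀(d/10 pc) = 5 log₁₀(463.0) − 5 = 8.328
M = m − 5 log₁₀(d/10) = 9.39 − 8.328 = 1.062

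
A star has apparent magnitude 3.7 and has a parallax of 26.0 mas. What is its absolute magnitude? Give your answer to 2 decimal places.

M ≈ 0.77

p = 26.0 mas = 0.0260″ → d = 1/p = 38.46 pc
5 log₁₀(d/10 pc) = 5 log₁₀(38.46) − 5 = 2.925
M = m − 5 log₁₀(d/10) = 3.7 − 2.925 = 0.775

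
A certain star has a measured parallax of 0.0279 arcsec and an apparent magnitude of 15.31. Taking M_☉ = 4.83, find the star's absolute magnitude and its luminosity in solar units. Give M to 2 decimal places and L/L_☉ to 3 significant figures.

M ≈ 12.54; L/L_☉ ≈ 8.26×10^-4

d = 1/p = 1/0.0279″ = 35.84 pc
M = m − 5 log₁₀ d + 5 = 15.31 − 5·1.5544 + 5 = 12.538
M − M_☉ = 12.538 − 4.83 = 7.708
L/L_☉ = 10^(−0.4 × 7.708) = 8.256×10^-4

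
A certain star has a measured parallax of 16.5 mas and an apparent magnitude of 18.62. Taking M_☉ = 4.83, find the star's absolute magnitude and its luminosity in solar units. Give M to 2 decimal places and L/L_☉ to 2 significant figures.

M ≈ 14.71; L/L_☉ ≈ 1.1×10^-4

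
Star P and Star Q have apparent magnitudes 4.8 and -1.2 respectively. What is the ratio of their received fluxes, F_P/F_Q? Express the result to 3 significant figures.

Δm = 4.8 − (-1.2) = 6.0
Flux ratio = 10^(−0.4 Δm) = 10^(−0.4 × 6.0) = 10^-2.400 = 3.981×10^-3

F_P/F_Q ≈ 3.98×10^-3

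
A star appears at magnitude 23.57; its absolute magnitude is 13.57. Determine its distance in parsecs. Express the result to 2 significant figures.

d ≈ 1000 pc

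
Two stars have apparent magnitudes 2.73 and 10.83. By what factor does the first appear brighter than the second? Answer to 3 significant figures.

Magnitude difference = -8.10
Flux ratio = 10^(−0.4 Δm) = 10^(−0.4 × -8.10) = 10^3.240 = 1738

1740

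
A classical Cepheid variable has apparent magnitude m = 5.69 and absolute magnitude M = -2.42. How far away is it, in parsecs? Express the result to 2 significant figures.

d ≈ 420 pc

Distance modulus: m − M = 5.69 − (-2.42) = 8.110
m − M = 5 log₁₀ d − 5
log₁₀ d = (m − M)/5 + 1 = 2.6220
d = 10^2.6220 = 418.8 pc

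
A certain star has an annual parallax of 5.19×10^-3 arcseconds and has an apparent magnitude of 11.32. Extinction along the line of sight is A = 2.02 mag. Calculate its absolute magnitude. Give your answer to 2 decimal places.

M ≈ 2.88

d = 1/p = 1/5.19×10^-3″ = 192.7 pc
5 log₁₀(d/10 pc) = 5 log₁₀(192.7) − 5 = 6.424
M = m − 5 log₁₀(d/10) − A = 11.32 − 6.424 − 2.02 = 2.876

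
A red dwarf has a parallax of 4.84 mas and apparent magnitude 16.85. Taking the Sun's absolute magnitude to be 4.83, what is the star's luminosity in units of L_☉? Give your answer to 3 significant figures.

L/L_☉ ≈ 6.64×10^-3

d = 1/p = 1000/4.84 mas = 206.6 pc
M = m − 5 log₁₀ d + 5 = 16.85 − 5·2.3152 + 5 = 10.274
M − M_☉ = 10.274 − 4.83 = 5.444
L/L_☉ = 10^(−0.4 × 5.444) = 6.642×10^-3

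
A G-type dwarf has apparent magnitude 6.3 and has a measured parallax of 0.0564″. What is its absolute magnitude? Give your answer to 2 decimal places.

d = 1/p = 1/0.0564″ = 17.73 pc
5 log₁₀(d/10 pc) = 5 log₁₀(17.73) − 5 = 1.244
M = m − 5 log₁₀(d/10) = 6.3 − 1.244 = 5.056

M ≈ 5.06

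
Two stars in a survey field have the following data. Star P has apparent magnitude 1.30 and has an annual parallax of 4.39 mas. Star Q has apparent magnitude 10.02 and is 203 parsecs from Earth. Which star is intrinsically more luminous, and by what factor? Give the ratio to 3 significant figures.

Star P: p = 4.39 mas = 4.39×10^-3″ → d = 1/p = 227.8 pc
Star P: M = m − 5 log₁₀ d + 5 = 1.30 − 5·2.3575 + 5 = -5.488
Star Q: M = m − 5 log₁₀ d + 5 = 10.02 − 5·2.3075 + 5 = 3.483
ΔM = M_P − M_Q = -5.488 − (3.483) = -8.970; smaller M is more luminous → Star P.
L ratio = 10^(0.4 |ΔM|) = 10^3.588 = 3873

Star P is more luminous, by a factor of 3870.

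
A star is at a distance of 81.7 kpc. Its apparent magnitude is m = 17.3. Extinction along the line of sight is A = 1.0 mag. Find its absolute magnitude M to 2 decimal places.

d = 81.7 kpc = 81700 pc
5 log₁₀(d/10 pc) = 5 log₁₀(81700) − 5 = 19.561
M = m − 5 log₁₀(d/10) − A = 17.3 − 19.561 − 1.0 = -3.261

M ≈ -3.26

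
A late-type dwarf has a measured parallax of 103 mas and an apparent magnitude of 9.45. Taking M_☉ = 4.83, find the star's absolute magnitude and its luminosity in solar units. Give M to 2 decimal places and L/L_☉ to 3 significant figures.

M ≈ 9.51; L/L_☉ ≈ 0.0134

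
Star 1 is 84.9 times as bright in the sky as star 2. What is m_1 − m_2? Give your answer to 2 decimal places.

m_1 − m_2 ≈ -4.82

Pogson: Δm = −2.5 log₁₀(ratio) = −2.5 log₁₀(84.9) = −2.5 × 1.9289 = -4.822
Star 1 is brighter, so it has the smaller magnitude: the difference is negative.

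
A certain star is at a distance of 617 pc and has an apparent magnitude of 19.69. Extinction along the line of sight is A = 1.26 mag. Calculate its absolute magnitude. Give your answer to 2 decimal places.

5 log₁₀(d/10 pc) = 5 log₁₀(617.0) − 5 = 8.951
M = m − 5 log₁₀(d/10) − A = 19.69 − 8.951 − 1.26 = 9.479

M ≈ 9.48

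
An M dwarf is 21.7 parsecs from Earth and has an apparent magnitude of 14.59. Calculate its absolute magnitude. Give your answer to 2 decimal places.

M ≈ 12.91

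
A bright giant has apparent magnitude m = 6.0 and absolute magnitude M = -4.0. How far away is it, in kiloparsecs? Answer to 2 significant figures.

d ≈ 1.0 kpc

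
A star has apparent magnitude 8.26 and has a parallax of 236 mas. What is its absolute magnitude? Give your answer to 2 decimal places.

M ≈ 10.12

p = 236 mas = 0.236″ → d = 1/p = 4.237 pc
5 log₁₀(d/10 pc) = 5 log₁₀(4.237) − 5 = -1.865
M = m − 5 log₁₀(d/10) = 8.26 + 1.865 = 10.125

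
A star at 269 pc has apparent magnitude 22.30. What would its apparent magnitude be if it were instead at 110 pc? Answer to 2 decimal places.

Flux ∝ 1/d², so Δm = 5 log₁₀(d₂/d₁) = 5 log₁₀(110/269) = -1.942
m₂ = m₁ + Δm = 22.30 + (-1.942) = 20.358

m ≈ 20.36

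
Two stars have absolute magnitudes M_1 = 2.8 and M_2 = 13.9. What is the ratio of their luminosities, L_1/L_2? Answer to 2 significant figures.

ΔM = M_1 − M_2 = -11.1
L_1/L_2 = 10^(−0.4 ΔM) = 10^4.440 = 27540

L_1/L_2 ≈ 28000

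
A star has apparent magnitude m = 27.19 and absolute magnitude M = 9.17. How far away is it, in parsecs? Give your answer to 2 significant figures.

d ≈ 40000 pc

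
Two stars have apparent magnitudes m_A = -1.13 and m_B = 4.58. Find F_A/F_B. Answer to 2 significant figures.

F_A/F_B ≈ 190

Magnitude difference = -5.71
Flux ratio = 10^(−0.4 Δm) = 10^(−0.4 × -5.71) = 10^2.284 = 192.3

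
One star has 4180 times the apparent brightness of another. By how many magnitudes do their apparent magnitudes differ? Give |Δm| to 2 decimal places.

Pogson: Δm = −2.5 log₁₀(ratio) = −2.5 log₁₀(4180) = −2.5 × 3.6212 = -9.053

|Δm| ≈ 9.05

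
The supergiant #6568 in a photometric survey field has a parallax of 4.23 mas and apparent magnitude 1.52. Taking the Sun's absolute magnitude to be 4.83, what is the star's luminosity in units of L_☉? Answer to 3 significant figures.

d = 1/p = 1000/4.23 mas = 236.4 pc
M = m − 5 log₁₀ d + 5 = 1.52 − 5·2.3737 + 5 = -5.348
M − M_☉ = -5.348 − 4.83 = -10.178
L/L_☉ = 10^(−0.4 × -10.178) = 11780

L/L_☉ ≈ 11800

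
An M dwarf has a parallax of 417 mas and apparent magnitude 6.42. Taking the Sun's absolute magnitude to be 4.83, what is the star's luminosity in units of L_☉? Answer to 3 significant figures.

L/L_☉ ≈ 0.0133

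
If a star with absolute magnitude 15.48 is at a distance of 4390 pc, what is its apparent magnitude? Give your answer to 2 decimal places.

m = M + 5 log₁₀ d − 5 = 15.48 + 5·3.6425 − 5 = 28.692

m ≈ 28.69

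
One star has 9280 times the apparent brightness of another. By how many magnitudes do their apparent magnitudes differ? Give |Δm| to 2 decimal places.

Pogson: Δm = −2.5 log₁₀(ratio) = −2.5 log₁₀(9280) = −2.5 × 3.9675 = -9.919

|Δm| ≈ 9.92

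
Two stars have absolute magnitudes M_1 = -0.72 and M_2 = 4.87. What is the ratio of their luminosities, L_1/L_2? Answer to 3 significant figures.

L_1/L_2 ≈ 172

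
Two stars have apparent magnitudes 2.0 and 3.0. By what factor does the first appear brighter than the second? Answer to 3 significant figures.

Magnitude difference = -1.0
Flux ratio = 10^(−0.4 Δm) = 10^(−0.4 × -1.0) = 10^0.400 = 2.512

2.51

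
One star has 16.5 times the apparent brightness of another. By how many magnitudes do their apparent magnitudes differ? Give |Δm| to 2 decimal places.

|Δm| ≈ 3.04

Pogson: Δm = −2.5 log₁₀(ratio) = −2.5 log₁₀(16.5) = −2.5 × 1.2175 = -3.044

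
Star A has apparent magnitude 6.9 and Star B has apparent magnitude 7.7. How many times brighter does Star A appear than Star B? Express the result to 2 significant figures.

2.1

Δm = 6.9 − (7.7) = -0.8
Flux ratio = 10^(−0.4 Δm) = 10^(−0.4 × -0.8) = 10^0.320 = 2.089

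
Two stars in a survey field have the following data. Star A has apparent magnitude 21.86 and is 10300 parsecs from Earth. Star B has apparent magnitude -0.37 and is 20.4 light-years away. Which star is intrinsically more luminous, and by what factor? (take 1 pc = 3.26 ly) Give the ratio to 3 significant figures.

Star A: M = m − 5 log₁₀ d + 5 = 21.86 − 5·4.0128 + 5 = 6.796
Star B: d = 20.4 ly / 3.26 = 6.258 pc
Star B: M = m − 5 log₁₀ d + 5 = -0.37 − 5·0.7964 + 5 = 0.648
ΔM = M_A − M_B = 6.796 − (0.648) = 6.148; smaller M is more luminous → Star B.
L ratio = 10^(0.4 |ΔM|) = 10^2.459 = 287.8

Star B is more luminous, by a factor of 288.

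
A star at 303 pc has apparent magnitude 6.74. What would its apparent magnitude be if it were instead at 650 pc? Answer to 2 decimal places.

Flux ∝ 1/d², so Δm = 5 log₁₀(d₂/d₁) = 5 log₁₀(650/303) = 1.657
m₂ = m₁ + Δm = 6.74 + (1.657) = 8.397

m ≈ 8.40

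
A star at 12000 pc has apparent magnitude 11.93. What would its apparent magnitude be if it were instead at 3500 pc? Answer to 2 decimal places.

m ≈ 9.25

Flux ∝ 1/d², so Δm = 5 log₁₀(d₂/d₁) = 5 log₁₀(3500/12000) = -2.676
m₂ = m₁ + Δm = 11.93 + (-2.676) = 9.254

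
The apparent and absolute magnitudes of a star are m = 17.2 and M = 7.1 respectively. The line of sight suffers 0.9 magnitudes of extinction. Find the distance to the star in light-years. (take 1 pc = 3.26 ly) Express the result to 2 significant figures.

d ≈ 2300 ly

m − M = 5 log₁₀(d/10 pc) + A  ⇒  17.2 − (7.1) − 0.9 = 5 log₁₀(d/10)
9.200 = 5 log₁₀(d/10)
log₁₀ d = (m − M − A)/5 + 1 = 2.8400
d = 10^2.8400 = 691.8 pc
= 2255 ly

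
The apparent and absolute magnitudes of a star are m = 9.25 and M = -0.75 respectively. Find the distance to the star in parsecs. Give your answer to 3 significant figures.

d ≈ 1000 pc

Distance modulus: m − M = 9.25 − (-0.75) = 10.000
m − M = 5 log₁₀ d − 5
log₁₀ d = (m − M)/5 + 1 = 3.0000
d = 10^3.0000 = 1000 pc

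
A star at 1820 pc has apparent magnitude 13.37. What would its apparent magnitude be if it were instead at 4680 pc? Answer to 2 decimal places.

Flux ∝ 1/d², so Δm = 5 log₁₀(d₂/d₁) = 5 log₁₀(4680/1820) = 2.051
m₂ = m₁ + Δm = 13.37 + (2.051) = 15.421

m ≈ 15.42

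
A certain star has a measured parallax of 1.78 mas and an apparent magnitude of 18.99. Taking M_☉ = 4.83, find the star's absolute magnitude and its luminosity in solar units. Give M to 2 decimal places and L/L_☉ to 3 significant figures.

M ≈ 10.24; L/L_☉ ≈ 6.84×10^-3

d = 1/p = 1000/1.78 mas = 561.8 pc
M = m − 5 log₁₀ d + 5 = 18.99 − 5·2.7496 + 5 = 10.242
M − M_☉ = 10.242 − 4.83 = 5.412
L/L_☉ = 10^(−0.4 × 5.412) = 6.842×10^-3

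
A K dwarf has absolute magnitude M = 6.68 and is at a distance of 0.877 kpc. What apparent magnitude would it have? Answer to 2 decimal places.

d = 0.877 kpc = 877.0 pc
m = M + 5 log₁₀ d − 5 = 6.68 + 5·2.9430 − 5 = 16.395

m ≈ 16.39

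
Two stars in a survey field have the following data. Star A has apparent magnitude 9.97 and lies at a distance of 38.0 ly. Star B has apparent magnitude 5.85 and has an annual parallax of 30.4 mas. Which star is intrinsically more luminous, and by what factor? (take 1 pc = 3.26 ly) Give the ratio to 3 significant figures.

Star B is more luminous, by a factor of 354.

Star A: d = 38.0 ly / 3.26 = 11.66 pc
Star A: M = m − 5 log₁₀ d + 5 = 9.97 − 5·1.0666 + 5 = 9.637
Star B: p = 30.4 mas = 0.0304″ → d = 1/p = 32.89 pc
Star B: M = m − 5 log₁₀ d + 5 = 5.85 − 5·1.5171 + 5 = 3.264
ΔM = M_A − M_B = 9.637 − (3.264) = 6.373; smaller M is more luminous → Star B.
L ratio = 10^(0.4 |ΔM|) = 10^2.549 = 354.1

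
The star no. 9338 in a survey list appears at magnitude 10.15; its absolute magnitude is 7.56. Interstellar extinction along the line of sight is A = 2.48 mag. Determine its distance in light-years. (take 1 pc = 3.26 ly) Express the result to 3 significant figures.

m − M = 5 log₁₀(d/10 pc) + A  ⇒  10.15 − (7.56) − 2.48 = 5 log₁₀(d/10)
0.110 = 5 log₁₀(d/10)
log₁₀ d = (m − M − A)/5 + 1 = 1.0220
d = 10^1.0220 = 10.52 pc
= 34.29 ly

d ≈ 34.3 ly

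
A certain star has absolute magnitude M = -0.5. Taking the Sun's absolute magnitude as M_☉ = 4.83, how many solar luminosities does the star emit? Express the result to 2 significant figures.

L/L_☉ ≈ 140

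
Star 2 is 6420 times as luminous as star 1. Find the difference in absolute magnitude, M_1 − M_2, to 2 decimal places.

M_1 − M_2 ≈ 9.52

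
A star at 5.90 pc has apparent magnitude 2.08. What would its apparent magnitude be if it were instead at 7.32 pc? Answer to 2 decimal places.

m ≈ 2.55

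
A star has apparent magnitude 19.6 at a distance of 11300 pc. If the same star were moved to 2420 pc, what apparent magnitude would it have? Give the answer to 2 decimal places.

Flux ∝ 1/d², so Δm = 5 log₁₀(d₂/d₁) = 5 log₁₀(2420/11300) = -3.346
m₂ = m₁ + Δm = 19.6 + (-3.346) = 16.254

m ≈ 16.25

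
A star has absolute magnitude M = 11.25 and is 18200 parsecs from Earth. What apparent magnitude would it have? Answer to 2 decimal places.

m = M + 5 log₁₀ d − 5 = 11.25 + 5·4.2601 − 5 = 27.550

m ≈ 27.55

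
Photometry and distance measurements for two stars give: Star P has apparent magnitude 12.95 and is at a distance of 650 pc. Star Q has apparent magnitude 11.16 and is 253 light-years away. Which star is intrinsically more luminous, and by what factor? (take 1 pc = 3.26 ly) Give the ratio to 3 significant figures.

Star P is more luminous, by a factor of 13.5.

Star P: M = m − 5 log₁₀ d + 5 = 12.95 − 5·2.8129 + 5 = 3.885
Star Q: d = 253 ly / 3.26 = 77.61 pc
Star Q: M = m − 5 log₁₀ d + 5 = 11.16 − 5·1.8899 + 5 = 6.710
ΔM = M_P − M_Q = 3.885 − (6.710) = -2.825; smaller M is more luminous → Star P.
L ratio = 10^(0.4 |ΔM|) = 10^1.130 = 13.49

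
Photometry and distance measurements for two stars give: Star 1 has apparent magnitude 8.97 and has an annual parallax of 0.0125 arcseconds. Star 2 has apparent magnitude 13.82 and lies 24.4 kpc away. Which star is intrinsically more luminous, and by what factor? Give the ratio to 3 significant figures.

Star 2 is more luminous, by a factor of 1070.

Star 1: d = 1/p = 1/0.0125″ = 80.00 pc
Star 1: M = m − 5 log₁₀ d + 5 = 8.97 − 5·1.9031 + 5 = 4.455
Star 2: d = 24.4 kpc = 24400 pc
Star 2: M = m − 5 log₁₀ d + 5 = 13.82 − 5·4.3874 + 5 = -3.117
ΔM = M_1 − M_2 = 4.455 − (-3.117) = 7.571; smaller M is more luminous → Star 2.
L ratio = 10^(0.4 |ΔM|) = 10^3.029 = 1068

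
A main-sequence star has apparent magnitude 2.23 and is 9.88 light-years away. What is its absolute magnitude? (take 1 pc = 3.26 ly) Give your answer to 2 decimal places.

M ≈ 4.82

d = 9.88 ly / 3.26 = 3.031 pc
5 log₁₀(d/10 pc) = 5 log₁₀(3.031) − 5 = -2.592
M = m − 5 log₁₀(d/10) = 2.23 + 2.592 = 4.822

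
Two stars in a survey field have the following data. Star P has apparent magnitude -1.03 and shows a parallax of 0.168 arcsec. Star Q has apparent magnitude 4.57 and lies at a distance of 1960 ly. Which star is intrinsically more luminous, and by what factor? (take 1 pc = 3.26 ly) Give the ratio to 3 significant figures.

Star P: d = 1/p = 1/0.168″ = 5.952 pc
Star P: M = m − 5 log₁₀ d + 5 = -1.03 − 5·0.7747 + 5 = 0.097
Star Q: d = 1960 ly / 3.26 = 601.2 pc
Star Q: M = m − 5 log₁₀ d + 5 = 4.57 − 5·2.7790 + 5 = -4.325
ΔM = M_P − M_Q = 0.097 − (-4.325) = 4.422; smaller M is more luminous → Star Q.
L ratio = 10^(0.4 |ΔM|) = 10^1.769 = 58.71

Star Q is more luminous, by a factor of 58.7.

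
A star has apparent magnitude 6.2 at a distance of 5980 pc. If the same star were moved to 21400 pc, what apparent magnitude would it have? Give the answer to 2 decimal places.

m ≈ 8.97

Flux ∝ 1/d², so Δm = 5 log₁₀(d₂/d₁) = 5 log₁₀(21400/5980) = 2.769
m₂ = m₁ + Δm = 6.2 + (2.769) = 8.969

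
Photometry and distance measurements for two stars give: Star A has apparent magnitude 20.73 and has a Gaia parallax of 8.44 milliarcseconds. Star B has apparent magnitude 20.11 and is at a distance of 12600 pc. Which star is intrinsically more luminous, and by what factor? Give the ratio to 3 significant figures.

Star B is more luminous, by a factor of 20000.

Star A: p = 8.44 mas = 8.44×10^-3″ → d = 1/p = 118.5 pc
Star A: M = m − 5 log₁₀ d + 5 = 20.73 − 5·2.0737 + 5 = 15.362
Star B: M = m − 5 log₁₀ d + 5 = 20.11 − 5·4.1004 + 5 = 4.608
ΔM = M_A − M_B = 15.362 − (4.608) = 10.754; smaller M is more luminous → Star B.
L ratio = 10^(0.4 |ΔM|) = 10^4.301 = 20020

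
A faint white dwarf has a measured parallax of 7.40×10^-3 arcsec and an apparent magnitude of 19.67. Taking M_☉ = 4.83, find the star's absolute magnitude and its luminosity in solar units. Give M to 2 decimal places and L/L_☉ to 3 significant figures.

d = 1/p = 1/7.40×10^-3″ = 135.1 pc
M = m − 5 log₁₀ d + 5 = 19.67 − 5·2.1308 + 5 = 14.016
M − M_☉ = 14.016 − 4.83 = 9.186
L/L_☉ = 10^(−0.4 × 9.186) = 2.116×10^-4

M ≈ 14.02; L/L_☉ ≈ 2.12×10^-4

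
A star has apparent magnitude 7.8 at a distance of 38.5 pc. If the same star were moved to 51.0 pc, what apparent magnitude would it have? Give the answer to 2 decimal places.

Flux ∝ 1/d², so Δm = 5 log₁₀(d₂/d₁) = 5 log₁₀(51.0/38.5) = 0.611
m₂ = m₁ + Δm = 7.8 + (0.611) = 8.411

m ≈ 8.41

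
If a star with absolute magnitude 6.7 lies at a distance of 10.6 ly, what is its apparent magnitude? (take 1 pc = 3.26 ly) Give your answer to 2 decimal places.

m ≈ 4.26

d = 10.6 ly / 3.26 = 3.252 pc
m = M + 5 log₁₀ d − 5 = 6.7 + 5·0.5121 − 5 = 4.260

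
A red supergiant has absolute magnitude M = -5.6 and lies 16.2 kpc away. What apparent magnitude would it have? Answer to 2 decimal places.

d = 16.2 kpc = 16200 pc
m = M + 5 log₁₀ d − 5 = -5.6 + 5·4.2095 − 5 = 10.448

m ≈ 10.45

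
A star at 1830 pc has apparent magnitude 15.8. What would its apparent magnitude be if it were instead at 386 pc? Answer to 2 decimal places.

m ≈ 12.42

Flux ∝ 1/d², so Δm = 5 log₁₀(d₂/d₁) = 5 log₁₀(386/1830) = -3.379
m₂ = m₁ + Δm = 15.8 + (-3.379) = 12.421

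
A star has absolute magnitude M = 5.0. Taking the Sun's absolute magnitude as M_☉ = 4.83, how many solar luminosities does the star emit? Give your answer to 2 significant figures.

L/L_☉ ≈ 0.86

M − M_☉ = 5.0 − 4.83 = 0.170
L/L_☉ = 10^(−0.4 (M − M_☉)) = 10^-0.068 = 0.8551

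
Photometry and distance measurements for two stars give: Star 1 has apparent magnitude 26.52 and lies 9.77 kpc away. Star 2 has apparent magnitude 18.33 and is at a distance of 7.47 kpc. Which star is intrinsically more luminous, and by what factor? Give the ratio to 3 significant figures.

Star 2 is more luminous, by a factor of 1100.

Star 1: d = 9.77 kpc = 9770 pc
Star 1: M = m − 5 log₁₀ d + 5 = 26.52 − 5·3.9899 + 5 = 11.571
Star 2: d = 7.47 kpc = 7470 pc
Star 2: M = m − 5 log₁₀ d + 5 = 18.33 − 5·3.8733 + 5 = 3.963
ΔM = M_1 − M_2 = 11.571 − (3.963) = 7.607; smaller M is more luminous → Star 2.
L ratio = 10^(0.4 |ΔM|) = 10^3.043 = 1104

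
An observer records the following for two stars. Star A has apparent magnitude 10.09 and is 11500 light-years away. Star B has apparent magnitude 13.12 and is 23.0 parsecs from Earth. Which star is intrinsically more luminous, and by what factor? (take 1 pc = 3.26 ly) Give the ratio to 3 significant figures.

Star A is more luminous, by a factor of 383000.

Star A: d = 11500 ly / 3.26 = 3528 pc
Star A: M = m − 5 log₁₀ d + 5 = 10.09 − 5·3.5475 + 5 = -2.647
Star B: M = m − 5 log₁₀ d + 5 = 13.12 − 5·1.3617 + 5 = 11.311
ΔM = M_A − M_B = -2.647 − (11.311) = -13.959; smaller M is more luminous → Star A.
L ratio = 10^(0.4 |ΔM|) = 10^5.584 = 383300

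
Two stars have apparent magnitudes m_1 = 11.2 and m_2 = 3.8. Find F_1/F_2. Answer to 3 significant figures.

Magnitude difference = 7.4
Flux ratio = 10^(−0.4 Δm) = 10^(−0.4 × 7.4) = 10^-2.960 = 1.096×10^-3

F_1/F_2 ≈ 1.10×10^-3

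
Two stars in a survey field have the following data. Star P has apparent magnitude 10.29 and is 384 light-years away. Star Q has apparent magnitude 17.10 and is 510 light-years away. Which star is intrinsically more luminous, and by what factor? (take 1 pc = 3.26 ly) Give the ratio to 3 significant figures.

Star P is more luminous, by a factor of 300.

Star P: d = 384 ly / 3.26 = 117.8 pc
Star P: M = m − 5 log₁₀ d + 5 = 10.29 − 5·2.0711 + 5 = 4.934
Star Q: d = 510 ly / 3.26 = 156.4 pc
Star Q: M = m − 5 log₁₀ d + 5 = 17.10 − 5·2.1944 + 5 = 11.128
ΔM = M_P − M_Q = 4.934 − (11.128) = -6.194; smaller M is more luminous → Star P.
L ratio = 10^(0.4 |ΔM|) = 10^2.478 = 300.3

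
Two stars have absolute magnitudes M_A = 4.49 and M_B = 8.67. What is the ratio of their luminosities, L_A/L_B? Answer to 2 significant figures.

L_A/L_B ≈ 47

ΔM = M_A − M_B = -4.18
L_A/L_B = 10^(−0.4 ΔM) = 10^1.672 = 46.99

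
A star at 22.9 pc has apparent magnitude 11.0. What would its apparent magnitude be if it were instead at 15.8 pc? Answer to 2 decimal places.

Flux ∝ 1/d², so Δm = 5 log₁₀(d₂/d₁) = 5 log₁₀(15.8/22.9) = -0.806
m₂ = m₁ + Δm = 11.0 + (-0.806) = 10.194

m ≈ 10.19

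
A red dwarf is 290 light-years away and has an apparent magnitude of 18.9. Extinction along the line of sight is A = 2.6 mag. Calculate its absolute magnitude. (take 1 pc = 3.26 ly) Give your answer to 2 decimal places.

d = 290 ly / 3.26 = 88.96 pc
5 log₁₀(d/10 pc) = 5 log₁₀(88.96) − 5 = 4.746
M = m − 5 log₁₀(d/10) − A = 18.9 − 4.746 − 2.6 = 11.554

M ≈ 11.55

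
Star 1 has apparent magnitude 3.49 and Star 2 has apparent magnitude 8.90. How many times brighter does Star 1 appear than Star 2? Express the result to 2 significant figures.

150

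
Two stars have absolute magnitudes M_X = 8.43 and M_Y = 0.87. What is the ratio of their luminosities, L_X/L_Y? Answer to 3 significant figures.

L_X/L_Y ≈ 9.46×10^-4

ΔM = M_X − M_Y = 7.56
L_X/L_Y = 10^(−0.4 ΔM) = 10^-3.024 = 9.462×10^-4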